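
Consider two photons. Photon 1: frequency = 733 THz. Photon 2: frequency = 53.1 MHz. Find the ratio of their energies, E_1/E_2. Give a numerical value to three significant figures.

E_1 = 4.857 × 10^-19 J (from frequency = 733 THz, via E = hf).
E_2 = 3.518 × 10^-26 J (from frequency = 53.1 MHz, via E = hf).
Ratio = 4.857 × 10^-19 / 3.518 × 10^-26 = 1.38 × 10^7.

1.38 × 10^7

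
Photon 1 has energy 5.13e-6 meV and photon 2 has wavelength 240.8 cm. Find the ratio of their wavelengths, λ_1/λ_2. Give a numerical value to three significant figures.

100

λ_1 = 241.7 m (from energy = 5.13e-6 meV, via λ = hc/E).
λ_2 = 2.408 m (from wavelength = 240.8 cm, via λ given directly).
Ratio = 241.7 / 2.408 = 100.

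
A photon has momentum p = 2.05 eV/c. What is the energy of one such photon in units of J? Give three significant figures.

3.28e-19 J

In SI units: p = 2.05 eV/c = 1.0956e-27 kg·m/s.
Apply E = pc: E = 3.284e-19 J.
So E ≈ 3.28e-19 J.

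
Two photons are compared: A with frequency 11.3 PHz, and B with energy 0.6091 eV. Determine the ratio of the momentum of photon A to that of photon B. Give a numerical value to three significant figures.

76.7

p_A = 2.498·10^-26 kg·m/s (from frequency = 11.3 PHz, via p = hf/c).
p_B = 3.255·10^-28 kg·m/s (from energy = 0.6091 eV, via p = E/c).
Ratio = 2.498·10^-26 / 3.255·10^-28 = 76.7.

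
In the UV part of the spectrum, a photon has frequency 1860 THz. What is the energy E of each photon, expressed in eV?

Use h = 6.62607015e-34 J·s, 1 eV = 1.602176634e-19 J.
First convert: f = 1860 THz = 1.86e15 Hz.
Since E = hf for a photon, E = 1.232e-18 J.
Converting to eV: E = 7.692 eV ≈ 7.69 eV.

7.69 eV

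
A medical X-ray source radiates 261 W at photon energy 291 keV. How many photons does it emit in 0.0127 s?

Total energy: E_total = P·t = 261 × 0.0127 = 3.315 J.
Per-photon energy: E = 4.662 × 10^-14 J.
N = E_total / E_photon = 7.11 × 10^13.

7.11 × 10^13 photons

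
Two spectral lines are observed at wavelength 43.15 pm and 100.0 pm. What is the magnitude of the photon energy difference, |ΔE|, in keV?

Using E = hc/λ: E₁ = 4.6036 × 10^-15 J, E₂ = 1.9864 × 10^-15 J.
|ΔE| = |4.6036 × 10^-15 − 1.9864 × 10^-15| = 2.62 × 10^-15 J = 16.3 keV.

16.3 keV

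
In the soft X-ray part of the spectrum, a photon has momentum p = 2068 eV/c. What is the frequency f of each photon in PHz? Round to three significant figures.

(h = 6.62607015e-34 J·s, c = 2.99792458e8 m/s, 1 eV = 1.602176634e-19 J.)
Convert to SI: p = 2068 eV/c = 1.1052e-24 kg·m/s.
The photon relation is f = pc/h, giving f = 5.000e17 Hz.
Converting to PHz: f = 500.0 PHz ≈ 500 PHz.

500 PHz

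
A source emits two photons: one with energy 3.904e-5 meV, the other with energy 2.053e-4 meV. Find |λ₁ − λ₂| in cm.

Using λ = hc/E: λ₁ = 31.758 m, λ₂ = 6.0392 m.
|Δλ| = |31.758 − 6.0392| = 25.7 m = 2570 cm.

2570 cm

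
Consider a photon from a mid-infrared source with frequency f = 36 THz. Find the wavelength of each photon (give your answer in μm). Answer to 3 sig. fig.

8.33 μm

Convert to SI: f = 36 THz = 3.6e13 Hz.
The photon relation is λ = c/f, giving λ = 8.328e-6 m.
Converting to μm: λ = 8.328 μm ≈ 8.33 μm.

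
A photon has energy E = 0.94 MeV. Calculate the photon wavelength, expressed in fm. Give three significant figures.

Convert to SI: E = 0.94 MeV = 1.5060e-13 J.
Apply λ = hc/E: λ = 1.319e-12 m.
Converting to fm: λ = 1319 fm ≈ 1320 fm.

1320 fm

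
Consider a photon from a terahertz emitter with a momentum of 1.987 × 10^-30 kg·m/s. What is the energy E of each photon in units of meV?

The photon relation is E = pc, giving E = 5.957 × 10^-22 J.
Converting to meV: E = 3.718 meV ≈ 3.72 meV.

3.72 meV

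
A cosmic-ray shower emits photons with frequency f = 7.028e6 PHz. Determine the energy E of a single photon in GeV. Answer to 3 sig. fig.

0.0291 GeV

In SI units: f = 7.028e6 PHz = 7.028e21 Hz.
For a photon E = hf, so E = 4.657e-12 J.
Converting to GeV: E = 0.02907 GeV ≈ 0.0291 GeV.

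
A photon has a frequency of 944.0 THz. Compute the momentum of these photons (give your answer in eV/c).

(h = 6.62607015·10^-34 J·s, c = 2.99792458·10^8 m/s, 1 eV = 1.602176634·10^-19 J.)
First convert: f = 944.0 THz = 9.440·10^14 Hz.
The photon relation is p = hf/c, giving p = 2.086·10^-27 kg·m/s.
Converting to eV/c: p = 3.904 eV/c ≈ 3.90 eV/c.

3.90 eV/c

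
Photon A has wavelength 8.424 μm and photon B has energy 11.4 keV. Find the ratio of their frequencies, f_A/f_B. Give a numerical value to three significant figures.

1.29e-5

f_A = 3.559e13 Hz (from wavelength = 8.424 μm, via f = c/λ).
f_B = 2.757e18 Hz (from energy = 11.4 keV, via f = E/h).
Ratio = 3.559e13 / 2.757e18 = 1.29e-5.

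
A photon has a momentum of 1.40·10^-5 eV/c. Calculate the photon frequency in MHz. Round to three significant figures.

(h = 6.62607015·10^-34 J·s, c = 2.99792458·10^8 m/s, 1 eV = 1.602176634·10^-19 J.)
First convert: p = 1.40·10^-5 eV/c = 7.4820·10^-33 kg·m/s.
Apply f = pc/h: f = 3.385·10^9 Hz.
Converting to MHz: f = 3385 MHz ≈ 3390 MHz.

3390 MHz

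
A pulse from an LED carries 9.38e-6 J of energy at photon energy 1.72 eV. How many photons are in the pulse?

Per-photon energy: E = 2.756e-19 J (from energy = 1.72 eV).
N = E_total / E_photon = 9.38e-6 J / 2.756e-19 J = 3.40e13.

3.40e13 photons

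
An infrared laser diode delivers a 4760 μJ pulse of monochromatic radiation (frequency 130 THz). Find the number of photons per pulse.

Per-photon energy: E = 8.614e-20 J (from frequency = 130 THz).
N = E_total / E_photon = 0.00476 J / 8.614e-20 J = 5.53e16.

5.53e16 photons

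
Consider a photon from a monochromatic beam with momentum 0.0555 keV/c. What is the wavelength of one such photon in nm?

22.3 nm

First convert: p = 0.0555 keV/c = 2.9661e-26 kg·m/s.
Since λ = h/p for a photon, λ = 2.234e-8 m.
Converting to nm: λ = 22.34 nm ≈ 22.3 nm.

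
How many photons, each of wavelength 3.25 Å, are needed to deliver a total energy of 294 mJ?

Per-photon energy: E = 6.112e-16 J (from wavelength = 3.25 Å).
N = E_total / E_photon = 0.294 J / 6.112e-16 J = 4.81e14.

4.81e14 photons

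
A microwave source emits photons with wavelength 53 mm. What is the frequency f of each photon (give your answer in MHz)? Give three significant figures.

5660 MHz

First convert: λ = 53 mm = 0.053 m.
Since f = c/λ for a photon, f = 5.656 × 10^9 Hz.
Converting to MHz: f = 5656 MHz ≈ 5660 MHz.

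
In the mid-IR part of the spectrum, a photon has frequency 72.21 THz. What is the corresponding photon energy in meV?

First convert: f = 72.21 THz = 7.221·10^13 Hz.
Since E = hf for a photon, E = 4.785·10^-20 J.
Converting to meV: E = 298.6 meV ≈ 299 meV.

299 meV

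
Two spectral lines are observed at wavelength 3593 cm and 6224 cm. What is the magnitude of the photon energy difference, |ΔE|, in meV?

1.46 × 10^-5 meV

Using E = hc/λ: E₁ = 5.5287 × 10^-27 J, E₂ = 3.1916 × 10^-27 J.
|ΔE| = |5.5287 × 10^-27 − 3.1916 × 10^-27| = 2.34 × 10^-27 J = 1.46 × 10^-5 meV.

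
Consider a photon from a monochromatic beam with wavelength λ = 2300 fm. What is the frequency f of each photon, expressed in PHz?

1.30·10^5 PHz

First convert: λ = 2300 fm = 2.30·10^-12 m.
Since f = c/λ for a photon, f = 1.303·10^20 Hz.
Converting to PHz: f = 130300 PHz ≈ 1.30·10^5 PHz.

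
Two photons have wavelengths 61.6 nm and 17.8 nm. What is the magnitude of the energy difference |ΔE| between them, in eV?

49.5 eV

Using E = hc/λ: E₁ = 3.225 × 10^-18 J, E₂ = 1.116 × 10^-17 J.
|ΔE| = |3.225 × 10^-18 − 1.116 × 10^-17| = 7.94 × 10^-18 J = 49.5 eV.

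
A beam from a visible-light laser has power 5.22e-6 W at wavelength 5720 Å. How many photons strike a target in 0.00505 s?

7.59e10 photons

Total energy: E_total = P·t = 5.22e-6 × 0.00505 = 2.636e-8 J.
Per-photon energy: E = 3.473e-19 J.
N = E_total / E_photon = 7.59e10.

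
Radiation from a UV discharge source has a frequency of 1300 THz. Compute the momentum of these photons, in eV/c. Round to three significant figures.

5.38 eV/c

First convert: f = 1300 THz = 1.3e15 Hz.
For a photon p = hf/c, so p = 2.873e-27 kg·m/s.
Converting to eV/c: p = 5.376 eV/c ≈ 5.38 eV/c.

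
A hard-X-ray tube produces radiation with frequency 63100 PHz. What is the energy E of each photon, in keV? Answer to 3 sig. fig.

(h = 6.62607015e-34 J·s, 1 eV = 1.602176634e-19 J.)
In SI units: f = 63100 PHz = 6.31e19 Hz.
Apply E = hf: E = 4.181e-14 J.
Converting to keV: E = 261.0 keV ≈ 261 keV.

261 keV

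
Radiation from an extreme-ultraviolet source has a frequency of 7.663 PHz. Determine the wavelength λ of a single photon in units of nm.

Use c = 2.99792458e8 m/s.
Convert to SI: f = 7.663 PHz = 7.663e15 Hz.
The photon relation is λ = c/f, giving λ = 3.912e-8 m.
Converting to nm: λ = 39.12 nm ≈ 39.1 nm.

39.1 nm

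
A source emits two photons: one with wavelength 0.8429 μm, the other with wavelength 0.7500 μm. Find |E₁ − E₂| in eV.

0.182 eV

Using E = hc/λ: E₁ = 2.3567 × 10^-19 J, E₂ = 2.6486 × 10^-19 J.
|ΔE| = |2.3567 × 10^-19 − 2.6486 × 10^-19| = 2.92 × 10^-20 J = 0.182 eV.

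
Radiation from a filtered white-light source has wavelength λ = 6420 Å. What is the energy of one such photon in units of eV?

Take h = 6.62607015 × 10^-34 J·s, c = 2.99792458 × 10^8 m/s, 1 eV = 1.602176634 × 10^-19 J.
In SI units: λ = 6420 Å = 6.42 × 10^-7 m.
For a photon E = hc/λ, so E = 3.094 × 10^-19 J.
Converting to eV: E = 1.931 eV ≈ 1.93 eV.

1.93 eV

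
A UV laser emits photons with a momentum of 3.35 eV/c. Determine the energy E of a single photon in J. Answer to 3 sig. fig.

5.37·10^-19 J

In SI units: p = 3.35 eV/c = 1.7903·10^-27 kg·m/s.
Apply E = pc: E = 5.367·10^-19 J.
So E ≈ 5.37·10^-19 J.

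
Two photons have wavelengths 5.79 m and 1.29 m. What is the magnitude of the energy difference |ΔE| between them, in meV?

Using E = hc/λ: E₁ = 3.431 × 10^-26 J, E₂ = 1.540 × 10^-25 J.
|ΔE| = |3.431 × 10^-26 − 1.540 × 10^-25| = 1.20 × 10^-25 J = 7.47 × 10^-4 meV.

7.47 × 10^-4 meV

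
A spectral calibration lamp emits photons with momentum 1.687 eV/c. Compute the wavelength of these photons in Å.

In SI units: p = 1.687 eV/c = 9.0158 × 10^-28 kg·m/s.
For a photon λ = h/p, so λ = 7.349 × 10^-7 m.
Converting to Å: λ = 7349 Å ≈ 7350 Å.

7350 Å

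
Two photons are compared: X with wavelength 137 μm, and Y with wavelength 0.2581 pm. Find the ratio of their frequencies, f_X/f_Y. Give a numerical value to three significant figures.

f_X = 2.188e12 Hz (from wavelength = 137 μm, via f = c/λ).
f_Y = 1.162e21 Hz (from wavelength = 0.2581 pm, via f = c/λ).
Ratio = 2.188e12 / 1.162e21 = 1.88e-9.

1.88e-9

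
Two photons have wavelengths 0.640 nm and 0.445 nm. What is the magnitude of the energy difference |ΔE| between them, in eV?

Using E = hc/λ: E₁ = 3.104e-16 J, E₂ = 4.464e-16 J.
|ΔE| = |3.104e-16 − 4.464e-16| = 1.36e-16 J = 849 eV.

849 eV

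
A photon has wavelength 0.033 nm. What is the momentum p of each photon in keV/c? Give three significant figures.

(h = 6.62607015e-34 J·s, c = 2.99792458e8 m/s, 1 eV = 1.602176634e-19 J.)
In SI units: λ = 0.033 nm = 3.3e-11 m.
Since p = h/λ for a photon, p = 2.008e-23 kg·m/s.
Converting to keV/c: p = 37.57 keV/c ≈ 37.6 keV/c.

37.6 keV/c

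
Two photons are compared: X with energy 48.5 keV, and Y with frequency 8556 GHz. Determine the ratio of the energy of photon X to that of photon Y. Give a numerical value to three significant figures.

E_X = 7.771e-15 J (from energy = 48.5 keV, via E given directly).
E_Y = 5.669e-21 J (from frequency = 8556 GHz, via E = hf).
Ratio = 7.771e-15 / 5.669e-21 = 1.37e6.

1.37e6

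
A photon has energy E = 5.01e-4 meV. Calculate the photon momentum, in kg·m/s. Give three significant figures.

In SI units: E = 5.01e-4 meV = 8.0269e-26 J.
For a photon p = E/c, so p = 2.677e-34 kg·m/s.
So p ≈ 2.68e-34 kg·m/s.

2.68e-34 kg·m/s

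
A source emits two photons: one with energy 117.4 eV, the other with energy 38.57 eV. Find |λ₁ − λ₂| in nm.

Using λ = hc/E: λ₁ = 1.0561·10^-8 m, λ₂ = 3.2145·10^-8 m.
|Δλ| = |1.0561·10^-8 − 3.2145·10^-8| = 2.16·10^-8 m = 21.6 nm.

21.6 nm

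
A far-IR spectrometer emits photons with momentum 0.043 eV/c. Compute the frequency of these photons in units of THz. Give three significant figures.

(h = 6.62607015 × 10^-34 J·s, c = 2.99792458 × 10^8 m/s, 1 eV = 1.602176634 × 10^-19 J.)
Convert to SI: p = 0.043 eV/c = 2.2980 × 10^-29 kg·m/s.
For a photon f = pc/h, so f = 1.040 × 10^13 Hz.
Converting to THz: f = 10.40 THz ≈ 10.4 THz.

10.4 THz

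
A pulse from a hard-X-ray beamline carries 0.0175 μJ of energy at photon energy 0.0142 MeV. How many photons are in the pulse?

Per-photon energy: E = 2.275 × 10^-15 J (from energy = 0.0142 MeV).
N = E_total / E_photon = 1.75 × 10^-8 J / 2.275 × 10^-15 J = 7.69 × 10^6.

7.69 × 10^6 photons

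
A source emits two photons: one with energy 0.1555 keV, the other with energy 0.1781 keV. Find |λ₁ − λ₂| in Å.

Using λ = hc/E: λ₁ = 7.9733 × 10^-9 m, λ₂ = 6.9615 × 10^-9 m.
|Δλ| = |7.9733 × 10^-9 − 6.9615 × 10^-9| = 1.01 × 10^-9 m = 10.1 Å.

10.1 Å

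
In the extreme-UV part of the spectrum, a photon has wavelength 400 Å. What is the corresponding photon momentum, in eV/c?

Convert to SI: λ = 400 Å = 4.00 × 10^-8 m.
The photon relation is p = h/λ, giving p = 1.657 × 10^-26 kg·m/s.
Converting to eV/c: p = 31.00 eV/c ≈ 31.0 eV/c.

31.0 eV/c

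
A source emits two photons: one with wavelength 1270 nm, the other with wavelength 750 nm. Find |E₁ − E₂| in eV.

0.677 eV

Using E = hc/λ: E₁ = 1.564e-19 J, E₂ = 2.649e-19 J.
|ΔE| = |1.564e-19 − 2.649e-19| = 1.08e-19 J = 0.677 eV.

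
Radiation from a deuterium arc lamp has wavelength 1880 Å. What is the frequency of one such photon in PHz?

1.59 PHz

First convert: λ = 1880 Å = 1.88 × 10^-7 m.
Apply f = c/λ: f = 1.595 × 10^15 Hz.
Converting to PHz: f = 1.595 PHz ≈ 1.59 PHz.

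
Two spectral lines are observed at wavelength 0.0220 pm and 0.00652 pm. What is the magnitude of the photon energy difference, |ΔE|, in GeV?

Using E = hc/λ: E₁ = 9.029e-12 J, E₂ = 3.047e-11 J.
|ΔE| = |9.029e-12 − 3.047e-11| = 2.14e-11 J = 0.134 GeV.

0.134 GeV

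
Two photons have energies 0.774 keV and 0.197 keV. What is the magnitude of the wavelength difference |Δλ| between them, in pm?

4690 pm

Using λ = hc/E: λ₁ = 1.602e-9 m, λ₂ = 6.294e-9 m.
|Δλ| = |1.602e-9 − 6.294e-9| = 4.69e-9 m = 4690 pm.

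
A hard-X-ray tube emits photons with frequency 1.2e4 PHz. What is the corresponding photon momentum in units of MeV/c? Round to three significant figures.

Use h = 6.62607015e-34 J·s, c = 2.99792458e8 m/s, 1 eV = 1.602176634e-19 J.
First convert: f = 1.2e4 PHz = 1.2e19 Hz.
Apply p = hf/c: p = 2.652e-23 kg·m/s.
Converting to MeV/c: p = 0.04963 MeV/c ≈ 0.0496 MeV/c.

0.0496 MeV/c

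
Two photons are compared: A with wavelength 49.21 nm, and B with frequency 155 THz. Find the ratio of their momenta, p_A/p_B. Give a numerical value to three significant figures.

p_A = 1.346e-26 kg·m/s (from wavelength = 49.21 nm, via p = h/λ).
p_B = 3.426e-28 kg·m/s (from frequency = 155 THz, via p = hf/c).
Ratio = 1.346e-26 / 3.426e-28 = 39.3.

39.3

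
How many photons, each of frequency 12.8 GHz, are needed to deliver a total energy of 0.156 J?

1.84e22 photons

Per-photon energy: E = 8.481e-24 J (from frequency = 12.8 GHz).
N = E_total / E_photon = 0.156 J / 8.481e-24 J = 1.84e22.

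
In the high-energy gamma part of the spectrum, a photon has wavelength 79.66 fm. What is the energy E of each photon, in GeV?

0.0156 GeV

Take h = 6.62607015 × 10^-34 J·s, c = 2.99792458 × 10^8 m/s, 1 eV = 1.602176634 × 10^-19 J.
In SI units: λ = 79.66 fm = 7.966 × 10^-14 m.
The photon relation is E = hc/λ, giving E = 2.494 × 10^-12 J.
Converting to GeV: E = 0.01556 GeV ≈ 0.0156 GeV.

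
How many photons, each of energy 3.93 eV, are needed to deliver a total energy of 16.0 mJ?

Per-photon energy: E = 6.297·10^-19 J (from energy = 3.93 eV).
N = E_total / E_photon = 0.0160 J / 6.297·10^-19 J = 2.54·10^16.

2.54·10^16 photons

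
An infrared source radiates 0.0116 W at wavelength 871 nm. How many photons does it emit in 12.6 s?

6.41e17 photons

Total energy: E_total = P·t = 0.0116 × 12.6 = 0.1462 J.
Per-photon energy: E = 2.281e-19 J.
N = E_total / E_photon = 6.41e17.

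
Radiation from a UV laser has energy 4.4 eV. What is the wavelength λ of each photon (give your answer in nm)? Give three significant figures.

(h = 6.62607015 × 10^-34 J·s, c = 2.99792458 × 10^8 m/s, 1 eV = 1.602176634 × 10^-19 J.)
First convert: E = 4.4 eV = 7.0496 × 10^-19 J.
Since λ = hc/E for a photon, λ = 2.818 × 10^-7 m.
Converting to nm: λ = 281.8 nm ≈ 282 nm.

282 nm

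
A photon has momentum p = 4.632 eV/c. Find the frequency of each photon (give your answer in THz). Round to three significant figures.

First convert: p = 4.632 eV/c = 2.4755 × 10^-27 kg·m/s.
Since f = pc/h for a photon, f = 1.120 × 10^15 Hz.
Converting to THz: f = 1120 THz ≈ 1120 THz.

1120 THz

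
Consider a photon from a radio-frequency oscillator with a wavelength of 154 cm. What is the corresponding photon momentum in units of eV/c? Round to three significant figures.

Use h = 6.62607015e-34 J·s, c = 2.99792458e8 m/s, 1 eV = 1.602176634e-19 J.
Convert to SI: λ = 154 cm = 1.54 m.
For a photon p = h/λ, so p = 4.303e-34 kg·m/s.
Converting to eV/c: p = 8.051e-7 eV/c ≈ 8.05e-7 eV/c.

8.05e-7 eV/c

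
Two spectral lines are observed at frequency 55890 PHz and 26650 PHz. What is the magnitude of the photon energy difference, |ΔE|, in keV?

Using E = hf: E₁ = 3.7033 × 10^-14 J, E₂ = 1.7658 × 10^-14 J.
|ΔE| = |3.7033 × 10^-14 − 1.7658 × 10^-14| = 1.94 × 10^-14 J = 121 keV.

121 keV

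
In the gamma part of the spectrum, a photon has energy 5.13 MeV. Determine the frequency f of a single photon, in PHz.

1.24·10^6 PHz

Take h = 6.62607015·10^-34 J·s, 1 eV = 1.602176634·10^-19 J.
In SI units: E = 5.13 MeV = 8.2192·10^-13 J.
The photon relation is f = E/h, giving f = 1.240·10^21 Hz.
Converting to PHz: f = 1.240·10^6 PHz ≈ 1.24·10^6 PHz.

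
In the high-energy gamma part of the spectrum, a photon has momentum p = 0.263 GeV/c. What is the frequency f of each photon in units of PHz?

First convert: p = 0.263 GeV/c = 1.4055e-19 kg·m/s.
The photon relation is f = pc/h, giving f = 6.359e22 Hz.
Converting to PHz: f = 6.359e7 PHz ≈ 6.36e7 PHz.

6.36e7 PHz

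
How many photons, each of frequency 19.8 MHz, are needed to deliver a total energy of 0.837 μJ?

Per-photon energy: E = 1.312e-26 J (from frequency = 19.8 MHz).
N = E_total / E_photon = 8.37e-7 J / 1.312e-26 J = 6.38e19.

6.38e19 photons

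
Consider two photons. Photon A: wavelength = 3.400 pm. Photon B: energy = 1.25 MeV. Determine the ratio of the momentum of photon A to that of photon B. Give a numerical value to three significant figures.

0.292

p_A = 1.949e-22 kg·m/s (from wavelength = 3.400 pm, via p = h/λ).
p_B = 6.680e-22 kg·m/s (from energy = 1.25 MeV, via p = E/c).
Ratio = 1.949e-22 / 6.680e-22 = 0.292.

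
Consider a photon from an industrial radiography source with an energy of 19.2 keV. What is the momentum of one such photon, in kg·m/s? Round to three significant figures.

In SI units: E = 19.2 keV = 3.0762e-15 J.
The photon relation is p = E/c, giving p = 1.026e-23 kg·m/s.
So p ≈ 1.03e-23 kg·m/s.

1.03e-23 kg·m/s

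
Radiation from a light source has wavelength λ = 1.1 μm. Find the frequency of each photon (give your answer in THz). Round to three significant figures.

Take c = 2.99792458e8 m/s.
First convert: λ = 1.1 μm = 1.1e-6 m.
Apply f = c/λ: f = 2.725e14 Hz.
Converting to THz: f = 272.5 THz ≈ 273 THz.

273 THz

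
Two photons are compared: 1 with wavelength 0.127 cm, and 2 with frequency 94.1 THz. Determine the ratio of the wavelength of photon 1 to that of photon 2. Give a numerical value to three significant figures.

λ_1 = 0.001270 m (from wavelength = 0.127 cm, via λ given directly).
λ_2 = 3.186 × 10^-6 m (from frequency = 94.1 THz, via λ = c/f).
Ratio = 0.001270 / 3.186 × 10^-6 = 399.

399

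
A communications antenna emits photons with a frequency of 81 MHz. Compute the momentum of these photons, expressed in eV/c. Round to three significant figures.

3.35e-7 eV/c

Convert to SI: f = 81 MHz = 8.1e7 Hz.
Apply p = hf/c: p = 1.790e-34 kg·m/s.
Converting to eV/c: p = 3.350e-7 eV/c ≈ 3.35e-7 eV/c.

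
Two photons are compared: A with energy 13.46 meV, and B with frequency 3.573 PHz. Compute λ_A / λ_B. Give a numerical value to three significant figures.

1100

λ_A = 9.211e-5 m (from energy = 13.46 meV, via λ = hc/E).
λ_B = 8.390e-8 m (from frequency = 3.573 PHz, via λ = c/f).
Ratio = 9.211e-5 / 8.390e-8 = 1100.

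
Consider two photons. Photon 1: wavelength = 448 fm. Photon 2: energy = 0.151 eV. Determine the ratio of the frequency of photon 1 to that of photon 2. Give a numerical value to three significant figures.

f_1 = 6.692 × 10^20 Hz (from wavelength = 448 fm, via f = c/λ).
f_2 = 3.651 × 10^13 Hz (from energy = 0.151 eV, via f = E/h).
Ratio = 6.692 × 10^20 / 3.651 × 10^13 = 1.83 × 10^7.

1.83 × 10^7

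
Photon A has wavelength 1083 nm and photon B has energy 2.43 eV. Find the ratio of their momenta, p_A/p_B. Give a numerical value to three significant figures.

0.471

p_A = 6.118e-28 kg·m/s (from wavelength = 1083 nm, via p = h/λ).
p_B = 1.299e-27 kg·m/s (from energy = 2.43 eV, via p = E/c).
Ratio = 6.118e-28 / 1.299e-27 = 0.471.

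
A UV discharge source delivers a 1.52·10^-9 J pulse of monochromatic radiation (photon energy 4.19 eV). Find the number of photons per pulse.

Per-photon energy: E = 6.713·10^-19 J (from energy = 4.19 eV).
N = E_total / E_photon = 1.52·10^-9 J / 6.713·10^-19 J = 2.26·10^9.

2.26·10^9 photons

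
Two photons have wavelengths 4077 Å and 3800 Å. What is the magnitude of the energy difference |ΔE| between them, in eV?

0.222 eV

Using E = hc/λ: E₁ = 4.8723e-19 J, E₂ = 5.2275e-19 J.
|ΔE| = |4.8723e-19 − 5.2275e-19| = 3.55e-20 J = 0.222 eV.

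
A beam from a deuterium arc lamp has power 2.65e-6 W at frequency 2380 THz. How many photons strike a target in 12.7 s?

2.13e13 photons

Total energy: E_total = P·t = 2.65e-6 × 12.7 = 3.365e-5 J.
Per-photon energy: E = 1.577e-18 J.
N = E_total / E_photon = 2.13e13.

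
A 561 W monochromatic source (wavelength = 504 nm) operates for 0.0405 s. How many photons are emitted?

5.76 × 10^19 photons

Total energy: E_total = P·t = 561 × 0.0405 = 22.72 J.
Per-photon energy: E = 3.941 × 10^-19 J.
N = E_total / E_photon = 5.76 × 10^19.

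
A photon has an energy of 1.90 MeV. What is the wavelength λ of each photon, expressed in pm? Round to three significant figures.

Convert to SI: E = 1.90 MeV = 3.0441 × 10^-13 J.
The photon relation is λ = hc/E, giving λ = 6.525 × 10^-13 m.
Converting to pm: λ = 0.6525 pm ≈ 0.653 pm.

0.653 pm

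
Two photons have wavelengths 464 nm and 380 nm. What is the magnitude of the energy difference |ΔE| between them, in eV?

Using E = hc/λ: E₁ = 4.281·10^-19 J, E₂ = 5.227·10^-19 J.
|ΔE| = |4.281·10^-19 − 5.227·10^-19| = 9.46·10^-20 J = 0.591 eV.

0.591 eV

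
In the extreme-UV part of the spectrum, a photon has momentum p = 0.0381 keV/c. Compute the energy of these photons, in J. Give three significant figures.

First convert: p = 0.0381 keV/c = 2.0362 × 10^-26 kg·m/s.
Since E = pc for a photon, E = 6.104 × 10^-18 J.
So E ≈ 6.10 × 10^-18 J.

6.10 × 10^-18 J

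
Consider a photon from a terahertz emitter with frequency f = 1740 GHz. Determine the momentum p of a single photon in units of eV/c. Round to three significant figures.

7.20 × 10^-3 eV/c

Use h = 6.62607015 × 10^-34 J·s, c = 2.99792458 × 10^8 m/s, 1 eV = 1.602176634 × 10^-19 J.
In SI units: f = 1740 GHz = 1.74 × 10^12 Hz.
Apply p = hf/c: p = 3.846 × 10^-30 kg·m/s.
Converting to eV/c: p = 0.007196 eV/c ≈ 7.20 × 10^-3 eV/c.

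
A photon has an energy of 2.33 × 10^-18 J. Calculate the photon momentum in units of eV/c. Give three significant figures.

14.5 eV/c

(c = 2.99792458 × 10^8 m/s, 1 eV = 1.602176634 × 10^-19 J.)
Since p = E/c for a photon, p = 7.772 × 10^-27 kg·m/s.
Converting to eV/c: p = 14.54 eV/c ≈ 14.5 eV/c.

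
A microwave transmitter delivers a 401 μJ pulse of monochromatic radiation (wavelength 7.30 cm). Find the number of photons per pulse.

Per-photon energy: E = 2.721e-24 J (from wavelength = 7.30 cm).
N = E_total / E_photon = 4.01e-4 J / 2.721e-24 J = 1.47e20.

1.47e20 photons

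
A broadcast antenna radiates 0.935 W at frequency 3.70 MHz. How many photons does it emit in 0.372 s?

1.42e26 photons

Total energy: E_total = P·t = 0.935 × 0.372 = 0.3478 J.
Per-photon energy: E = 2.452e-27 J.
N = E_total / E_photon = 1.42e26.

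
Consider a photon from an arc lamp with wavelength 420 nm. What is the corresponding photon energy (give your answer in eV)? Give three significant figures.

In SI units: λ = 420 nm = 4.2e-7 m.
For a photon E = hc/λ, so E = 4.730e-19 J.
Converting to eV: E = 2.952 eV ≈ 2.95 eV.

2.95 eV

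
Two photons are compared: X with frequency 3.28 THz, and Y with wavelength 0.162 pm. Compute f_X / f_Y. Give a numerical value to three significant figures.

f_X = 3.280e12 Hz (from frequency = 3.28 THz, via f given directly).
f_Y = 1.851e21 Hz (from wavelength = 0.162 pm, via f = c/λ).
Ratio = 3.280e12 / 1.851e21 = 1.77e-9.

1.77e-9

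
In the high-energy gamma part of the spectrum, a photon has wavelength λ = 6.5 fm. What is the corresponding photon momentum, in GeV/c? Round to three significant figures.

Use h = 6.62607015e-34 J·s, c = 2.99792458e8 m/s, 1 eV = 1.602176634e-19 J.
First convert: λ = 6.5 fm = 6.5e-15 m.
Since p = h/λ for a photon, p = 1.019e-19 kg·m/s.
Converting to GeV/c: p = 0.1907 GeV/c ≈ 0.191 GeV/c.

0.191 GeV/c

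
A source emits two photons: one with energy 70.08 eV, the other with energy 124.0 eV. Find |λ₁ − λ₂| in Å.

76.9 Å

Using λ = hc/E: λ₁ = 1.7692·10^-8 m, λ₂ = 9.9987·10^-9 m.
|Δλ| = |1.7692·10^-8 − 9.9987·10^-9| = 7.69·10^-9 m = 76.9 Å.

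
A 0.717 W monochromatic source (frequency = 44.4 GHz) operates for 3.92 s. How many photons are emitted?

9.55 × 10^22 photons

Total energy: E_total = P·t = 0.717 × 3.92 = 2.811 J.
Per-photon energy: E = 2.942 × 10^-23 J.
N = E_total / E_photon = 9.55 × 10^22.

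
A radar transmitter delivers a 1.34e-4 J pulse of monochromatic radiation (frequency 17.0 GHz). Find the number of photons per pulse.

Per-photon energy: E = 1.126e-23 J (from frequency = 17.0 GHz).
N = E_total / E_photon = 1.34e-4 J / 1.126e-23 J = 1.19e19.

1.19e19 photons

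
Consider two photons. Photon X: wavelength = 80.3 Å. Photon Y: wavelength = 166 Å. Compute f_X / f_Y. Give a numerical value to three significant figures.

f_X = 3.733 × 10^16 Hz (from wavelength = 80.3 Å, via f = c/λ).
f_Y = 1.806 × 10^16 Hz (from wavelength = 166 Å, via f = c/λ).
Ratio = 3.733 × 10^16 / 1.806 × 10^16 = 2.07.

2.07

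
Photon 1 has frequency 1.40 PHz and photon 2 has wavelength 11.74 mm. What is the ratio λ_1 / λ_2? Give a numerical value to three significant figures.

1.82e-5

λ_1 = 2.141e-7 m (from frequency = 1.40 PHz, via λ = c/f).
λ_2 = 0.01174 m (from wavelength = 11.74 mm, via λ given directly).
Ratio = 2.141e-7 / 0.01174 = 1.82e-5.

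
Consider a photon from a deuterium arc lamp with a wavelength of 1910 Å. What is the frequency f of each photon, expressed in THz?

1570 THz

First convert: λ = 1910 Å = 1.91e-7 m.
For a photon f = c/λ, so f = 1.570e15 Hz.
Converting to THz: f = 1570 THz ≈ 1570 THz.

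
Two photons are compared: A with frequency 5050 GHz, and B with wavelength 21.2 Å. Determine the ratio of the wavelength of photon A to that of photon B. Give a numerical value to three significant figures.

2.80e4

λ_A = 5.936e-5 m (from frequency = 5050 GHz, via λ = c/f).
λ_B = 2.120e-9 m (from wavelength = 21.2 Å, via λ given directly).
Ratio = 5.936e-5 / 2.120e-9 = 2.80e4.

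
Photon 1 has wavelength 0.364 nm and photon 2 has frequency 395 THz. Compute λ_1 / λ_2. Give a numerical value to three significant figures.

λ_1 = 3.640e-10 m (from wavelength = 0.364 nm, via λ given directly).
λ_2 = 7.590e-7 m (from frequency = 395 THz, via λ = c/f).
Ratio = 3.640e-10 / 7.590e-7 = 4.80e-4.

4.80e-4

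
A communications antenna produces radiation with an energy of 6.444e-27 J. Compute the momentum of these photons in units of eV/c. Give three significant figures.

The photon relation is p = E/c, giving p = 2.149e-35 kg·m/s.
Converting to eV/c: p = 4.022e-8 eV/c ≈ 4.02e-8 eV/c.

4.02e-8 eV/c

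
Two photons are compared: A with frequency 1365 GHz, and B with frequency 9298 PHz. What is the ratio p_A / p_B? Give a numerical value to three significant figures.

1.47·10^-7

p_A = 3.017·10^-30 kg·m/s (from frequency = 1365 GHz, via p = hf/c).
p_B = 2.055·10^-23 kg·m/s (from frequency = 9298 PHz, via p = hf/c).
Ratio = 3.017·10^-30 / 2.055·10^-23 = 1.47·10^-7.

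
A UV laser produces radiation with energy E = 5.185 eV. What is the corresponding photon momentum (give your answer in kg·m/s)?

Use c = 2.99792458e8 m/s, 1 eV = 1.602176634e-19 J.
Convert to SI: E = 5.185 eV = 8.3073e-19 J.
Since p = E/c for a photon, p = 2.771e-27 kg·m/s.
So p ≈ 2.77e-27 kg·m/s.

2.77e-27 kg·m/s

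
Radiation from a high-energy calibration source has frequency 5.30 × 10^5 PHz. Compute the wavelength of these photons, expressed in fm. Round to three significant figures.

566 fm

Use c = 2.99792458 × 10^8 m/s.
In SI units: f = 5.30 × 10^5 PHz = 5.30 × 10^20 Hz.
Apply λ = c/f: λ = 5.656 × 10^-13 m.
Converting to fm: λ = 565.6 fm ≈ 566 fm.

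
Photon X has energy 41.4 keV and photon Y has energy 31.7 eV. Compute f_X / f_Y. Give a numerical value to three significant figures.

1310

f_X = 1.001e19 Hz (from energy = 41.4 keV, via f = E/h).
f_Y = 7.665e15 Hz (from energy = 31.7 eV, via f = E/h).
Ratio = 1.001e19 / 7.665e15 = 1310.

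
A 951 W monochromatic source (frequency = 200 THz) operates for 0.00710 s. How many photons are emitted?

5.10e19 photons

Total energy: E_total = P·t = 951 × 0.00710 = 6.752 J.
Per-photon energy: E = 1.325e-19 J.
N = E_total / E_photon = 5.10e19.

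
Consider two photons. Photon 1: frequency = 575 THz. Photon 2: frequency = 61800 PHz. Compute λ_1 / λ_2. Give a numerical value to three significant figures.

λ_1 = 5.214 × 10^-7 m (from frequency = 575 THz, via λ = c/f).
λ_2 = 4.851 × 10^-12 m (from frequency = 61800 PHz, via λ = c/f).
Ratio = 5.214 × 10^-7 / 4.851 × 10^-12 = 1.07 × 10^5.

1.07 × 10^5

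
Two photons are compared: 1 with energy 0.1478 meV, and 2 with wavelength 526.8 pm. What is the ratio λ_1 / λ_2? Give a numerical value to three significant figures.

1.59e7

λ_1 = 0.008389 m (from energy = 0.1478 meV, via λ = hc/E).
λ_2 = 5.268e-10 m (from wavelength = 526.8 pm, via λ given directly).
Ratio = 0.008389 / 5.268e-10 = 1.59e7.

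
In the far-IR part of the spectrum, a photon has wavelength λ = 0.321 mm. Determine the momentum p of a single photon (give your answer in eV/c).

3.86 × 10^-3 eV/c

Convert to SI: λ = 0.321 mm = 3.21 × 10^-4 m.
The photon relation is p = h/λ, giving p = 2.064 × 10^-30 kg·m/s.
Converting to eV/c: p = 0.003862 eV/c ≈ 3.86 × 10^-3 eV/c.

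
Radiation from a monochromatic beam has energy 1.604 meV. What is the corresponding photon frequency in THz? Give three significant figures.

0.388 THz

Use h = 6.62607015e-34 J·s, 1 eV = 1.602176634e-19 J.
First convert: E = 1.604 meV = 2.5699e-22 J.
The photon relation is f = E/h, giving f = 3.878e11 Hz.
Converting to THz: f = 0.3878 THz ≈ 0.388 THz.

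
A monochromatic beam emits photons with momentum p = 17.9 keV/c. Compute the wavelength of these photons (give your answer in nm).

0.0693 nm

(h = 6.62607015e-34 J·s, c = 2.99792458e8 m/s, 1 eV = 1.602176634e-19 J.)
First convert: p = 17.9 keV/c = 9.5663e-24 kg·m/s.
Apply λ = h/p: λ = 6.926e-11 m.
Converting to nm: λ = 0.06926 nm ≈ 0.0693 nm.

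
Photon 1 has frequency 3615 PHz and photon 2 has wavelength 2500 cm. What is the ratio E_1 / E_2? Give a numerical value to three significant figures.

E_1 = 2.395e-15 J (from frequency = 3615 PHz, via E = hf).
E_2 = 7.946e-27 J (from wavelength = 2500 cm, via E = hc/λ).
Ratio = 2.395e-15 / 7.946e-27 = 3.01e11.

3.01e11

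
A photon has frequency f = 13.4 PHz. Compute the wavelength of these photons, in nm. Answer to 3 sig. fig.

Take c = 2.99792458e8 m/s.
Convert to SI: f = 13.4 PHz = 1.34e16 Hz.
For a photon λ = c/f, so λ = 2.237e-8 m.
Converting to nm: λ = 22.37 nm ≈ 22.4 nm.

22.4 nm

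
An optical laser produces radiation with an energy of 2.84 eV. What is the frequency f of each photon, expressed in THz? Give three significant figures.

687 THz

First convert: E = 2.84 eV = 4.5502 × 10^-19 J.
For a photon f = E/h, so f = 6.867 × 10^14 Hz.
Converting to THz: f = 686.7 THz ≈ 687 THz.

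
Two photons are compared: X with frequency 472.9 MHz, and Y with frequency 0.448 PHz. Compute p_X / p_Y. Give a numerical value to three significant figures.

1.06e-6

p_X = 1.045e-33 kg·m/s (from frequency = 472.9 MHz, via p = hf/c).
p_Y = 9.902e-28 kg·m/s (from frequency = 0.448 PHz, via p = hf/c).
Ratio = 1.045e-33 / 9.902e-28 = 1.06e-6.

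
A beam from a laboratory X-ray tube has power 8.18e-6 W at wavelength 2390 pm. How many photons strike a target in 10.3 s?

1.01e12 photons

Total energy: E_total = P·t = 8.18e-6 × 10.3 = 8.425e-5 J.
Per-photon energy: E = 8.311e-17 J.
N = E_total / E_photon = 1.01e12.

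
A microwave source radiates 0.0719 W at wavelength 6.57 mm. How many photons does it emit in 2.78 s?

Total energy: E_total = P·t = 0.0719 × 2.78 = 0.1999 J.
Per-photon energy: E = 3.024 × 10^-23 J.
N = E_total / E_photon = 6.61 × 10^21.

6.61 × 10^21 photons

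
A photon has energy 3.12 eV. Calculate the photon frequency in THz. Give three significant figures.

754 THz

In SI units: E = 3.12 eV = 4.9988·10^-19 J.
For a photon f = E/h, so f = 7.544·10^14 Hz.
Converting to THz: f = 754.4 THz ≈ 754 THz.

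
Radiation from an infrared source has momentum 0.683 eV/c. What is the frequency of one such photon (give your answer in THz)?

Take h = 6.62607015e-34 J·s, c = 2.99792458e8 m/s, 1 eV = 1.602176634e-19 J.
First convert: p = 0.683 eV/c = 3.6501e-28 kg·m/s.
Apply f = pc/h: f = 1.651e14 Hz.
Converting to THz: f = 165.1 THz ≈ 165 THz.

165 THz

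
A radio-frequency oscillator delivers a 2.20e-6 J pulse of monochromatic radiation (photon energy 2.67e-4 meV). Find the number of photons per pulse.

5.14e19 photons

Per-photon energy: E = 4.278e-26 J (from energy = 2.67e-4 meV).
N = E_total / E_photon = 2.20e-6 J / 4.278e-26 J = 5.14e19.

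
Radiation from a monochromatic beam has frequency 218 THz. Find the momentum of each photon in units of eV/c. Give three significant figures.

First convert: f = 218 THz = 2.18e14 Hz.
Since p = hf/c for a photon, p = 4.818e-28 kg·m/s.
Converting to eV/c: p = 0.9016 eV/c ≈ 0.902 eV/c.

0.902 eV/c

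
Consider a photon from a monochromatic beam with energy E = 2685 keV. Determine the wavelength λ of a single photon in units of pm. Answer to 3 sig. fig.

Use h = 6.62607015 × 10^-34 J·s, c = 2.99792458 × 10^8 m/s, 1 eV = 1.602176634 × 10^-19 J.
In SI units: E = 2685 keV = 4.3018 × 10^-13 J.
For a photon λ = hc/E, so λ = 4.618 × 10^-13 m.
Converting to pm: λ = 0.4618 pm ≈ 0.462 pm.

0.462 pm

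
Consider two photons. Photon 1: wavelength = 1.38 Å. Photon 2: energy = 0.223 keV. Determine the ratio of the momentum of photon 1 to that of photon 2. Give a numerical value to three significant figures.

40.3

p_1 = 4.802·10^-24 kg·m/s (from wavelength = 1.38 Å, via p = h/λ).
p_2 = 1.192·10^-25 kg·m/s (from energy = 0.223 keV, via p = E/c).
Ratio = 4.802·10^-24 / 1.192·10^-25 = 40.3.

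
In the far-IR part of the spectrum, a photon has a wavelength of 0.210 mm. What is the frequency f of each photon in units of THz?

(c = 2.99792458e8 m/s.)
First convert: λ = 0.210 mm = 2.10e-4 m.
For a photon f = c/λ, so f = 1.428e12 Hz.
Converting to THz: f = 1.428 THz ≈ 1.43 THz.

1.43 THz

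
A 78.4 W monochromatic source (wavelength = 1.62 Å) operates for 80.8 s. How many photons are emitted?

5.17·10^18 photons

Total energy: E_total = P·t = 78.4 × 80.8 = 6335 J.
Per-photon energy: E = 1.226·10^-15 J.
N = E_total / E_photon = 5.17·10^18.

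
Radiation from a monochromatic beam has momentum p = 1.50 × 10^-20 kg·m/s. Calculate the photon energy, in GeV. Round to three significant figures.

0.0281 GeV

Use c = 2.99792458 × 10^8 m/s, 1 eV = 1.602176634 × 10^-19 J.
For a photon E = pc, so E = 4.497 × 10^-12 J.
Converting to GeV: E = 0.02807 GeV ≈ 0.0281 GeV.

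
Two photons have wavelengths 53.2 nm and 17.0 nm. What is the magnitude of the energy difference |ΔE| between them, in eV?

Using E = hc/λ: E₁ = 3.734 × 10^-18 J, E₂ = 1.168 × 10^-17 J.
|ΔE| = |3.734 × 10^-18 − 1.168 × 10^-17| = 7.95 × 10^-18 J = 49.6 eV.

49.6 eV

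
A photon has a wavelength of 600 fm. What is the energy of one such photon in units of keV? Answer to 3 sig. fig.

2070 keV

Convert to SI: λ = 600 fm = 6.0e-13 m.
Apply E = hc/λ: E = 3.311e-13 J.
Converting to keV: E = 2066 keV ≈ 2070 keV.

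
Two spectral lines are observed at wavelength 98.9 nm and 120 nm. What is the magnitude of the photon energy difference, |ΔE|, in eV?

2.20 eV

Using E = hc/λ: E₁ = 2.009e-18 J, E₂ = 1.655e-18 J.
|ΔE| = |2.009e-18 − 1.655e-18| = 3.53e-19 J = 2.20 eV.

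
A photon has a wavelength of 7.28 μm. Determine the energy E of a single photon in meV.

170 meV

Take h = 6.62607015·10^-34 J·s, c = 2.99792458·10^8 m/s, 1 eV = 1.602176634·10^-19 J.
First convert: λ = 7.28 μm = 7.28·10^-6 m.
The photon relation is E = hc/λ, giving E = 2.729·10^-20 J.
Converting to meV: E = 170.3 meV ≈ 170 meV.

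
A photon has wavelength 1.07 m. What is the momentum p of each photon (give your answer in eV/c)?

1.16·10^-6 eV/c

Since p = h/λ for a photon, p = 6.193·10^-34 kg·m/s.
Converting to eV/c: p = 1.159·10^-6 eV/c ≈ 1.16·10^-6 eV/c.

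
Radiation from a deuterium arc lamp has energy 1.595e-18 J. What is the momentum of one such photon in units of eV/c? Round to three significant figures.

9.96 eV/c

Use c = 2.99792458e8 m/s, 1 eV = 1.602176634e-19 J.
The photon relation is p = E/c, giving p = 5.320e-27 kg·m/s.
Converting to eV/c: p = 9.955 eV/c ≈ 9.96 eV/c.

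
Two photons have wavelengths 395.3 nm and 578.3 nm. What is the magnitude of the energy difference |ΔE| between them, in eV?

0.993 eV

Using E = hc/λ: E₁ = 5.0252 × 10^-19 J, E₂ = 3.4350 × 10^-19 J.
|ΔE| = |5.0252 × 10^-19 − 3.4350 × 10^-19| = 1.59 × 10^-19 J = 0.993 eV.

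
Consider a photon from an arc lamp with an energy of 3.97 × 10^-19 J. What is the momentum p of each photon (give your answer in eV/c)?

(c = 2.99792458 × 10^8 m/s, 1 eV = 1.602176634 × 10^-19 J.)
For a photon p = E/c, so p = 1.324 × 10^-27 kg·m/s.
Converting to eV/c: p = 2.478 eV/c ≈ 2.48 eV/c.

2.48 eV/c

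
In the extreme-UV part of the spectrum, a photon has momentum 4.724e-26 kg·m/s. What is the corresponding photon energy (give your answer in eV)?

(c = 2.99792458e8 m/s, 1 eV = 1.602176634e-19 J.)
Apply E = pc: E = 1.416e-17 J.
Converting to eV: E = 88.39 eV ≈ 88.4 eV.

88.4 eV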